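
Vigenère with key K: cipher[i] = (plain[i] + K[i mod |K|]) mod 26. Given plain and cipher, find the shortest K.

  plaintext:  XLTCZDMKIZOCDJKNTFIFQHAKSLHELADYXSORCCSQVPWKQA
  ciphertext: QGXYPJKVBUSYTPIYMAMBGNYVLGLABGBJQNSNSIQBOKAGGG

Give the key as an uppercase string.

TVEWQGYL

  i= 0: Q-X = 19 → T
  i= 1: G-L = 21 → V
  i= 2: X-T =  4 → E
  i= 3: Y-C = 22 → W
  i= 4: P-Z = 16 → Q
  i= 5: J-D =  6 → G
  i= 6: K-M = 24 → Y
  i= 7: V-K = 11 → L
  i= 8: B-I = 19 → T
  i= 9: U-Z = 21 → V
  i=10: S-O =  4 → E
  i=11: Y-C = 22 → W
  i=12: T-D = 16 → Q
  i=13: P-J =  6 → G
  i=14: I-K = 24 → Y
  i=15: Y-N = 11 → L
  i=16: M-T = 19 → T
  i=17: A-F = 21 → V
  i=18: M-I =  4 → E
  i=19: B-F = 22 → W
  i=20: G-Q = 16 → Q
  i=21: N-H =  6 → G
  i=22: Y-A = 24 → Y
  i=23: V-K = 11 → L
  i=24: L-S = 19 → T
  i=25: G-L = 21 → V
  i=26: L-H =  4 → E
  i=27: A-E = 22 → W
  i=28: B-L = 16 → Q
  i=29: G-A =  6 → G
  i=30: B-D = 24 → Y
  i=31: J-Y = 11 → L
  i=32: Q-X = 19 → T
  i=33: N-S = 21 → V
  i=34: S-O =  4 → E
  i=35: N-R = 22 → W
  i=36: S-C = 16 → Q
  i=37: I-C =  6 → G
  i=38: Q-S = 24 → Y
  i=39: B-Q = 11 → L
  i=40: O-V = 19 → T
  i=41: K-P = 21 → V
  i=42: A-W =  4 → E
  i=43: G-K = 22 → W
  i=44: G-Q = 16 → Q
  i=45: G-A =  6 → G
  shifts repeat with period 8: TVEWQGYL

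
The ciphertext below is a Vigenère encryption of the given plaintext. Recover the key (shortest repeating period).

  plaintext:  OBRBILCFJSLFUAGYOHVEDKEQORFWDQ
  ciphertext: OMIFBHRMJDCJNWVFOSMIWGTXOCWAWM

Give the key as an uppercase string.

ALRETWPH

  i= 0: O-O =  0 → A
  i= 1: M-B = 11 → L
  i= 2: I-R = 17 → R
  i= 3: F-B =  4 → E
  i= 4: B-I = 19 → T
  i= 5: H-L = 22 → W
  i= 6: R-C = 15 → P
  i= 7: M-F =  7 → H
  i= 8: J-J =  0 → A
  i= 9: D-S = 11 → L
  i=10: C-L = 17 → R
  i=11: J-F =  4 → E
  i=12: N-U = 19 → T
  i=13: W-A = 22 → W
  i=14: V-G = 15 → P
  i=15: F-Y =  7 → H
  i=16: O-O =  0 → A
  i=17: S-H = 11 → L
  i=18: M-V = 17 → R
  i=19: I-E =  4 → E
  i=20: W-D = 19 → T
  i=21: G-K = 22 → W
  i=22: T-E = 15 → P
  i=23: X-Q =  7 → H
  i=24: O-O =  0 → A
  i=25: C-R = 11 → L
  i=26: W-F = 17 → R
  i=27: A-W =  4 → E
  i=28: W-D = 19 → T
  i=29: M-Q = 22 → W
  shifts repeat with period 8: ALRETWPH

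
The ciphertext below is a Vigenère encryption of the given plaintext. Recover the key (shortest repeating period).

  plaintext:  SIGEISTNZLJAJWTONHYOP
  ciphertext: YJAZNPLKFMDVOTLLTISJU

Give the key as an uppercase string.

GBUVFXSX

  i= 0: Y-S =  6 → G
  i= 1: J-I =  1 → B
  i= 2: A-G = 20 → U
  i= 3: Z-E = 21 → V
  i= 4: N-I =  5 → F
  i= 5: P-S = 23 → X
  i= 6: L-T = 18 → S
  i= 7: K-N = 23 → X
  i= 8: F-Z =  6 → G
  i= 9: M-L =  1 → B
  i=10: D-J = 20 → U
  i=11: V-A = 21 → V
  i=12: O-J =  5 → F
  i=13: T-W = 23 → X
  i=14: L-T = 18 → S
  i=15: L-O = 23 → X
  i=16: T-N =  6 → G
  i=17: I-H =  1 → B
  i=18: S-Y = 20 → U
  i=19: J-O = 21 → V
  i=20: U-P =  5 → F
  shifts repeat with period 8: GBUVFXSX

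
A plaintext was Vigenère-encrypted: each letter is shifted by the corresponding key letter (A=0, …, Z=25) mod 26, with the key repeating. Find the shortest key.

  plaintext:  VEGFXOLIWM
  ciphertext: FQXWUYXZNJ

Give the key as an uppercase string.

KMRRX

  i= 0: F-V = 10 → K
  i= 1: Q-E = 12 → M
  i= 2: X-G = 17 → R
  i= 3: W-F = 17 → R
  i= 4: U-X = 23 → X
  i= 5: Y-O = 10 → K
  i= 6: X-L = 12 → M
  i= 7: Z-I = 17 → R
  i= 8: N-W = 17 → R
  i= 9: J-M = 23 → X
  shifts repeat with period 5: KMRRX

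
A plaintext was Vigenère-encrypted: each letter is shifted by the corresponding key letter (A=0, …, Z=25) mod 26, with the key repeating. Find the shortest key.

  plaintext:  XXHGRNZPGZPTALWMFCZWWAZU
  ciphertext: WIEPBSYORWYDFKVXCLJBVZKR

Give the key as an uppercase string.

ZLXJKFZ

  i= 0: W-X = 25 → Z
  i= 1: I-X = 11 → L
  i= 2: E-H = 23 → X
  i= 3: P-G =  9 → J
  i= 4: B-R = 10 → K
  i= 5: S-N =  5 → F
  i= 6: Y-Z = 25 → Z
  i= 7: O-P = 25 → Z
  i= 8: R-G = 11 → L
  i= 9: W-Z = 23 → X
  i=10: Y-P =  9 → J
  i=11: D-T = 10 → K
  i=12: F-A =  5 → F
  i=13: K-L = 25 → Z
  i=14: V-W = 25 → Z
  i=15: X-M = 11 → L
  i=16: C-F = 23 → X
  i=17: L-C =  9 → J
  i=18: J-Z = 10 → K
  i=19: B-W =  5 → F
  i=20: V-W = 25 → Z
  i=21: Z-A = 25 → Z
  i=22: K-Z = 11 → L
  i=23: R-U = 23 → X
  shifts repeat with period 7: ZLXJKFZ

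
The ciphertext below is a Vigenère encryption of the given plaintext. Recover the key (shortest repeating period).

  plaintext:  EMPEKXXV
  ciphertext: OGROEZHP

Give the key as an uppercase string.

KUC

  i= 0: O-E = 10 → K
  i= 1: G-M = 20 → U
  i= 2: R-P =  2 → C
  i= 3: O-E = 10 → K
  i= 4: E-K = 20 → U
  i= 5: Z-X =  2 → C
  i= 6: H-X = 10 → K
  i= 7: P-V = 20 → U
  shifts repeat with period 3: KUC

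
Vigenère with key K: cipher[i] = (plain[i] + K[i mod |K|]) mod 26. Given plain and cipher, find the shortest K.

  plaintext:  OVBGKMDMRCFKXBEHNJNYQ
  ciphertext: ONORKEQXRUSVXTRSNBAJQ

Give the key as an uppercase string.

ASNL

  i= 0: O-O =  0 → A
  i= 1: N-V = 18 → S
  i= 2: O-B = 13 → N
  i= 3: R-G = 11 → L
  i= 4: K-K =  0 → A
  i= 5: E-M = 18 → S
  i= 6: Q-D = 13 → N
  i= 7: X-M = 11 → L
  i= 8: R-R =  0 → A
  i= 9: U-C = 18 → S
  i=10: S-F = 13 → N
  i=11: V-K = 11 → L
  i=12: X-X =  0 → A
  i=13: T-B = 18 → S
  i=14: R-E = 13 → N
  i=15: S-H = 11 → L
  i=16: N-N =  0 → A
  i=17: B-J = 18 → S
  i=18: A-N = 13 → N
  i=19: J-Y = 11 → L
  i=20: Q-Q =  0 → A
  shifts repeat with period 4: ASNL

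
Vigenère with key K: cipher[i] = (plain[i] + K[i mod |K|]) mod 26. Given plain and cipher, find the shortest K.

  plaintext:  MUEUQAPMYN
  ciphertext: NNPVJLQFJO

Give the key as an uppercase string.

  i= 0: N-M =  1 → B
  i= 1: N-U = 19 → T
  i= 2: P-E = 11 → L
  i= 3: V-U =  1 → B
  i= 4: J-Q = 19 → T
  i= 5: L-A = 11 → L
  i= 6: Q-P =  1 → B
  i= 7: F-M = 19 → T
  i= 8: J-Y = 11 → L
  i= 9: O-N =  1 → B
  shifts repeat with period 3: BTL

BTL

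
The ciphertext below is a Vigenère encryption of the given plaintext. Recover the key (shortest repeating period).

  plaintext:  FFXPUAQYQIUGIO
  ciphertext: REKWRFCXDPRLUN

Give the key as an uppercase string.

MZNHXF

  i= 0: R-F = 12 → M
  i= 1: E-F = 25 → Z
  i= 2: K-X = 13 → N
  i= 3: W-P =  7 → H
  i= 4: R-U = 23 → X
  i= 5: F-A =  5 → F
  i= 6: C-Q = 12 → M
  i= 7: X-Y = 25 → Z
  i= 8: D-Q = 13 → N
  i= 9: P-I =  7 → H
  i=10: R-U = 23 → X
  i=11: L-G =  5 → F
  i=12: U-I = 12 → M
  i=13: N-O = 25 → Z
  shifts repeat with period 6: MZNHXF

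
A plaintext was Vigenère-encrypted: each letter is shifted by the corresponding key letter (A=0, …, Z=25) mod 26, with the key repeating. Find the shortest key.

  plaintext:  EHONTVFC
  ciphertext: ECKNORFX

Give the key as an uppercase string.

AVW

  i= 0: E-E =  0 → A
  i= 1: C-H = 21 → V
  i= 2: K-O = 22 → W
  i= 3: N-N =  0 → A
  i= 4: O-T = 21 → V
  i= 5: R-V = 22 → W
  i= 6: F-F =  0 → A
  i= 7: X-C = 21 → V
  shifts repeat with period 3: AVW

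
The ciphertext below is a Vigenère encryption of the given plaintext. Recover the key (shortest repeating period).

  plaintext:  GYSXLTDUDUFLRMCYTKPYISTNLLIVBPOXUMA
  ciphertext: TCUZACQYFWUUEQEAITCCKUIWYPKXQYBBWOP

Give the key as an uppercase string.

  i= 0: T-G = 13 → N
  i= 1: C-Y =  4 → E
  i= 2: U-S =  2 → C
  i= 3: Z-X =  2 → C
  i= 4: A-L = 15 → P
  i= 5: C-T =  9 → J
  i= 6: Q-D = 13 → N
  i= 7: Y-U =  4 → E
  i= 8: F-D =  2 → C
  i= 9: W-U =  2 → C
  i=10: U-F = 15 → P
  i=11: U-L =  9 → J
  i=12: E-R = 13 → N
  i=13: Q-M =  4 → E
  i=14: E-C =  2 → C
  i=15: A-Y =  2 → C
  i=16: I-T = 15 → P
  i=17: T-K =  9 → J
  i=18: C-P = 13 → N
  i=19: C-Y =  4 → E
  i=20: K-I =  2 → C
  i=21: U-S =  2 → C
  i=22: I-T = 15 → P
  i=23: W-N =  9 → J
  i=24: Y-L = 13 → N
  i=25: P-L =  4 → E
  i=26: K-I =  2 → C
  i=27: X-V =  2 → C
  i=28: Q-B = 15 → P
  i=29: Y-P =  9 → J
  i=30: B-O = 13 → N
  i=31: B-X =  4 → E
  i=32: W-U =  2 → C
  i=33: O-M =  2 → C
  i=34: P-A = 15 → P
  shifts repeat with period 6: NECCPJ

NECCPJ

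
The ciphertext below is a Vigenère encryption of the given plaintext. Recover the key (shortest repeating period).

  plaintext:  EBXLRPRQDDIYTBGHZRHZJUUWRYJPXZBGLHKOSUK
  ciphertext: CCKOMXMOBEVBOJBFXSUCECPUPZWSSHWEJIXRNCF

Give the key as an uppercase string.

YBNDVIVY

  i= 0: C-E = 24 → Y
  i= 1: C-B =  1 → B
  i= 2: K-X = 13 → N
  i= 3: O-L =  3 → D
  i= 4: M-R = 21 → V
  i= 5: X-P =  8 → I
  i= 6: M-R = 21 → V
  i= 7: O-Q = 24 → Y
  i= 8: B-D = 24 → Y
  i= 9: E-D =  1 → B
  i=10: V-I = 13 → N
  i=11: B-Y =  3 → D
  i=12: O-T = 21 → V
  i=13: J-B =  8 → I
  i=14: B-G = 21 → V
  i=15: F-H = 24 → Y
  i=16: X-Z = 24 → Y
  i=17: S-R =  1 → B
  i=18: U-H = 13 → N
  i=19: C-Z =  3 → D
  i=20: E-J = 21 → V
  i=21: C-U =  8 → I
  i=22: P-U = 21 → V
  i=23: U-W = 24 → Y
  i=24: P-R = 24 → Y
  i=25: Z-Y =  1 → B
  i=26: W-J = 13 → N
  i=27: S-P =  3 → D
  i=28: S-X = 21 → V
  i=29: H-Z =  8 → I
  i=30: W-B = 21 → V
  i=31: E-G = 24 → Y
  i=32: J-L = 24 → Y
  i=33: I-H =  1 → B
  i=34: X-K = 13 → N
  i=35: R-O =  3 → D
  i=36: N-S = 21 → V
  i=37: C-U =  8 → I
  i=38: F-K = 21 → V
  shifts repeat with period 8: YBNDVIVY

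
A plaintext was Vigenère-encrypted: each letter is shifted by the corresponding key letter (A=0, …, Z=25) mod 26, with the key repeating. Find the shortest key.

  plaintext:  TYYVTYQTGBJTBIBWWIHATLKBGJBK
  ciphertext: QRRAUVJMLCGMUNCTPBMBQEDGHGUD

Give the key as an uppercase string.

XTTFB

  i= 0: Q-T = 23 → X
  i= 1: R-Y = 19 → T
  i= 2: R-Y = 19 → T
  i= 3: A-V =  5 → F
  i= 4: U-T =  1 → B
  i= 5: V-Y = 23 → X
  i= 6: J-Q = 19 → T
  i= 7: M-T = 19 → T
  i= 8: L-G =  5 → F
  i= 9: C-B =  1 → B
  i=10: G-J = 23 → X
  i=11: M-T = 19 → T
  i=12: U-B = 19 → T
  i=13: N-I =  5 → F
  i=14: C-B =  1 → B
  i=15: T-W = 23 → X
  i=16: P-W = 19 → T
  i=17: B-I = 19 → T
  i=18: M-H =  5 → F
  i=19: B-A =  1 → B
  i=20: Q-T = 23 → X
  i=21: E-L = 19 → T
  i=22: D-K = 19 → T
  i=23: G-B =  5 → F
  i=24: H-G =  1 → B
  i=25: G-J = 23 → X
  i=26: U-B = 19 → T
  i=27: D-K = 19 → T
  shifts repeat with period 5: XTTFB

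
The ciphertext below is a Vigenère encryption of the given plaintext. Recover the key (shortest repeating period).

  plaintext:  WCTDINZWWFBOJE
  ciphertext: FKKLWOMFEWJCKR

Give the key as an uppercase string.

JIRIOBN

  i= 0: F-W =  9 → J
  i= 1: K-C =  8 → I
  i= 2: K-T = 17 → R
  i= 3: L-D =  8 → I
  i= 4: W-I = 14 → O
  i= 5: O-N =  1 → B
  i= 6: M-Z = 13 → N
  i= 7: F-W =  9 → J
  i= 8: E-W =  8 → I
  i= 9: W-F = 17 → R
  i=10: J-B =  8 → I
  i=11: C-O = 14 → O
  i=12: K-J =  1 → B
  i=13: R-E = 13 → N
  shifts repeat with period 7: JIRIOBN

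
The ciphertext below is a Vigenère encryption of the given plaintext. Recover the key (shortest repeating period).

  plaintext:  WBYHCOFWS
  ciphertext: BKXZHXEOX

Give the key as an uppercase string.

FJZS

  i= 0: B-W =  5 → F
  i= 1: K-B =  9 → J
  i= 2: X-Y = 25 → Z
  i= 3: Z-H = 18 → S
  i= 4: H-C =  5 → F
  i= 5: X-O =  9 → J
  i= 6: E-F = 25 → Z
  i= 7: O-W = 18 → S
  i= 8: X-S =  5 → F
  shifts repeat with period 4: FJZS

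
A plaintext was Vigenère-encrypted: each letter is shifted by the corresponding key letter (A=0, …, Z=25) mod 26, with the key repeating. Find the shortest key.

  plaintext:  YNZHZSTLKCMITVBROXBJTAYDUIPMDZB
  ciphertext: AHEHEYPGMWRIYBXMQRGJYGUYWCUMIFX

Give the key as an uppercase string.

  i= 0: A-Y =  2 → C
  i= 1: H-N = 20 → U
  i= 2: E-Z =  5 → F
  i= 3: H-H =  0 → A
  i= 4: E-Z =  5 → F
  i= 5: Y-S =  6 → G
  i= 6: P-T = 22 → W
  i= 7: G-L = 21 → V
  i= 8: M-K =  2 → C
  i= 9: W-C = 20 → U
  i=10: R-M =  5 → F
  i=11: I-I =  0 → A
  i=12: Y-T =  5 → F
  i=13: B-V =  6 → G
  i=14: X-B = 22 → W
  i=15: M-R = 21 → V
  i=16: Q-O =  2 → C
  i=17: R-X = 20 → U
  i=18: G-B =  5 → F
  i=19: J-J =  0 → A
  i=20: Y-T =  5 → F
  i=21: G-A =  6 → G
  i=22: U-Y = 22 → W
  i=23: Y-D = 21 → V
  i=24: W-U =  2 → C
  i=25: C-I = 20 → U
  i=26: U-P =  5 → F
  i=27: M-M =  0 → A
  i=28: I-D =  5 → F
  i=29: F-Z =  6 → G
  i=30: X-B = 22 → W
  shifts repeat with period 8: CUFAFGWV

CUFAFGWV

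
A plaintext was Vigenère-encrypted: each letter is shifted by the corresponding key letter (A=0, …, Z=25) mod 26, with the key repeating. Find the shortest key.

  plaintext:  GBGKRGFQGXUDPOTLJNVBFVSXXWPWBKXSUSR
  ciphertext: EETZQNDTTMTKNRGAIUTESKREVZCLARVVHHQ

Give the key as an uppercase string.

  i= 0: E-G = 24 → Y
  i= 1: E-B =  3 → D
  i= 2: T-G = 13 → N
  i= 3: Z-K = 15 → P
  i= 4: Q-R = 25 → Z
  i= 5: N-G =  7 → H
  i= 6: D-F = 24 → Y
  i= 7: T-Q =  3 → D
  i= 8: T-G = 13 → N
  i= 9: M-X = 15 → P
  i=10: T-U = 25 → Z
  i=11: K-D =  7 → H
  i=12: N-P = 24 → Y
  i=13: R-O =  3 → D
  i=14: G-T = 13 → N
  i=15: A-L = 15 → P
  i=16: I-J = 25 → Z
  i=17: U-N =  7 → H
  i=18: T-V = 24 → Y
  i=19: E-B =  3 → D
  i=20: S-F = 13 → N
  i=21: K-V = 15 → P
  i=22: R-S = 25 → Z
  i=23: E-X =  7 → H
  i=24: V-X = 24 → Y
  i=25: Z-W =  3 → D
  i=26: C-P = 13 → N
  i=27: L-W = 15 → P
  i=28: A-B = 25 → Z
  i=29: R-K =  7 → H
  i=30: V-X = 24 → Y
  i=31: V-S =  3 → D
  i=32: H-U = 13 → N
  i=33: H-S = 15 → P
  i=34: Q-R = 25 → Z
  shifts repeat with period 6: YDNPZH

YDNPZH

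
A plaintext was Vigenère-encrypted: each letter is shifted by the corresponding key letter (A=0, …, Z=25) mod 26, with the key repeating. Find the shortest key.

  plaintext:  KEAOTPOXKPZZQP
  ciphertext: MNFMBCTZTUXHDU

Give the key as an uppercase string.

CJFYINF

  i= 0: M-K =  2 → C
  i= 1: N-E =  9 → J
  i= 2: F-A =  5 → F
  i= 3: M-O = 24 → Y
  i= 4: B-T =  8 → I
  i= 5: C-P = 13 → N
  i= 6: T-O =  5 → F
  i= 7: Z-X =  2 → C
  i= 8: T-K =  9 → J
  i= 9: U-P =  5 → F
  i=10: X-Z = 24 → Y
  i=11: H-Z =  8 → I
  i=12: D-Q = 13 → N
  i=13: U-P =  5 → F
  shifts repeat with period 7: CJFYINF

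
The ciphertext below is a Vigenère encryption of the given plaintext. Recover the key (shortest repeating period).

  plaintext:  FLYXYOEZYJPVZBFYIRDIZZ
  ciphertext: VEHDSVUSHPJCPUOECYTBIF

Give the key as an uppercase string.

QTJGUH

  i= 0: V-F = 16 → Q
  i= 1: E-L = 19 → T
  i= 2: H-Y =  9 → J
  i= 3: D-X =  6 → G
  i= 4: S-Y = 20 → U
  i= 5: V-O =  7 → H
  i= 6: U-E = 16 → Q
  i= 7: S-Z = 19 → T
  i= 8: H-Y =  9 → J
  i= 9: P-J =  6 → G
  i=10: J-P = 20 → U
  i=11: C-V =  7 → H
  i=12: P-Z = 16 → Q
  i=13: U-B = 19 → T
  i=14: O-F =  9 → J
  i=15: E-Y =  6 → G
  i=16: C-I = 20 → U
  i=17: Y-R =  7 → H
  i=18: T-D = 16 → Q
  i=19: B-I = 19 → T
  i=20: I-Z =  9 → J
  i=21: F-Z =  6 → G
  shifts repeat with period 6: QTJGUH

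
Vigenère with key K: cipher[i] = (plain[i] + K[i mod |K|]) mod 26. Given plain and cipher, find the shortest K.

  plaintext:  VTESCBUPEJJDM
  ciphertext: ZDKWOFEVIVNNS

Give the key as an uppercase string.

EKGEM

  i= 0: Z-V =  4 → E
  i= 1: D-T = 10 → K
  i= 2: K-E =  6 → G
  i= 3: W-S =  4 → E
  i= 4: O-C = 12 → M
  i= 5: F-B =  4 → E
  i= 6: E-U = 10 → K
  i= 7: V-P =  6 → G
  i= 8: I-E =  4 → E
  i= 9: V-J = 12 → M
  i=10: N-J =  4 → E
  i=11: N-D = 10 → K
  i=12: S-M =  6 → G
  shifts repeat with period 5: EKGEM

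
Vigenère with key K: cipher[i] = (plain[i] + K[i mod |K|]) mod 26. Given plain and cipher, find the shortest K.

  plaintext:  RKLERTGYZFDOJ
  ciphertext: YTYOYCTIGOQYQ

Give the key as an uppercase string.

  i= 0: Y-R =  7 → H
  i= 1: T-K =  9 → J
  i= 2: Y-L = 13 → N
  i= 3: O-E = 10 → K
  i= 4: Y-R =  7 → H
  i= 5: C-T =  9 → J
  i= 6: T-G = 13 → N
  i= 7: I-Y = 10 → K
  i= 8: G-Z =  7 → H
  i= 9: O-F =  9 → J
  i=10: Q-D = 13 → N
  i=11: Y-O = 10 → K
  i=12: Q-J =  7 → H
  shifts repeat with period 4: HJNK

HJNK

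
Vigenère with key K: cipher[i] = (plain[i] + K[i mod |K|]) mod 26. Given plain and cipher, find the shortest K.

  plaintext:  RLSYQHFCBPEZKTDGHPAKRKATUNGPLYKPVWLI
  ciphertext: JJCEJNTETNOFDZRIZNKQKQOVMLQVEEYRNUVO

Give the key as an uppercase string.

  i= 0: J-R = 18 → S
  i= 1: J-L = 24 → Y
  i= 2: C-S = 10 → K
  i= 3: E-Y =  6 → G
  i= 4: J-Q = 19 → T
  i= 5: N-H =  6 → G
  i= 6: T-F = 14 → O
  i= 7: E-C =  2 → C
  i= 8: T-B = 18 → S
  i= 9: N-P = 24 → Y
  i=10: O-E = 10 → K
  i=11: F-Z =  6 → G
  i=12: D-K = 19 → T
  i=13: Z-T =  6 → G
  i=14: R-D = 14 → O
  i=15: I-G =  2 → C
  i=16: Z-H = 18 → S
  i=17: N-P = 24 → Y
  i=18: K-A = 10 → K
  i=19: Q-K =  6 → G
  i=20: K-R = 19 → T
  i=21: Q-K =  6 → G
  i=22: O-A = 14 → O
  i=23: V-T =  2 → C
  i=24: M-U = 18 → S
  i=25: L-N = 24 → Y
  i=26: Q-G = 10 → K
  i=27: V-P =  6 → G
  i=28: E-L = 19 → T
  i=29: E-Y =  6 → G
  i=30: Y-K = 14 → O
  i=31: R-P =  2 → C
  i=32: N-V = 18 → S
  i=33: U-W = 24 → Y
  i=34: V-L = 10 → K
  i=35: O-I =  6 → G
  shifts repeat with period 8: SYKGTGOC

SYKGTGOC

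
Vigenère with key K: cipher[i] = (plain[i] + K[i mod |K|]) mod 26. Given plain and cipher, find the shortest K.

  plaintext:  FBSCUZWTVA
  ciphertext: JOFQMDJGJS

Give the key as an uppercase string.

  i= 0: J-F =  4 → E
  i= 1: O-B = 13 → N
  i= 2: F-S = 13 → N
  i= 3: Q-C = 14 → O
  i= 4: M-U = 18 → S
  i= 5: D-Z =  4 → E
  i= 6: J-W = 13 → N
  i= 7: G-T = 13 → N
  i= 8: J-V = 14 → O
  i= 9: S-A = 18 → S
  shifts repeat with period 5: ENNOS

ENNOS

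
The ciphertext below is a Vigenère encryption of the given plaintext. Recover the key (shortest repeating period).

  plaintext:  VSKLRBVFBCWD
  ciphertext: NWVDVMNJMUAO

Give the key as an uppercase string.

  i= 0: N-V = 18 → S
  i= 1: W-S =  4 → E
  i= 2: V-K = 11 → L
  i= 3: D-L = 18 → S
  i= 4: V-R =  4 → E
  i= 5: M-B = 11 → L
  i= 6: N-V = 18 → S
  i= 7: J-F =  4 → E
  i= 8: M-B = 11 → L
  i= 9: U-C = 18 → S
  i=10: A-W =  4 → E
  i=11: O-D = 11 → L
  shifts repeat with period 3: SEL

SEL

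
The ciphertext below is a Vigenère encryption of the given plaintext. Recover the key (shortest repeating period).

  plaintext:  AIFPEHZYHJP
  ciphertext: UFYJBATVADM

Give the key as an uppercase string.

UXT

  i= 0: U-A = 20 → U
  i= 1: F-I = 23 → X
  i= 2: Y-F = 19 → T
  i= 3: J-P = 20 → U
  i= 4: B-E = 23 → X
  i= 5: A-H = 19 → T
  i= 6: T-Z = 20 → U
  i= 7: V-Y = 23 → X
  i= 8: A-H = 19 → T
  i= 9: D-J = 20 → U
  i=10: M-P = 23 → X
  shifts repeat with period 3: UXT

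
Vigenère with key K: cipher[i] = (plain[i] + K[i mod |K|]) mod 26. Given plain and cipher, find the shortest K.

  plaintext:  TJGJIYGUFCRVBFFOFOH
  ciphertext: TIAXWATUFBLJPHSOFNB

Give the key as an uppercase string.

AZUOOCNA

  i= 0: T-T =  0 → A
  i= 1: I-J = 25 → Z
  i= 2: A-G = 20 → U
  i= 3: X-J = 14 → O
  i= 4: W-I = 14 → O
  i= 5: A-Y =  2 → C
  i= 6: T-G = 13 → N
  i= 7: U-U =  0 → A
  i= 8: F-F =  0 → A
  i= 9: B-C = 25 → Z
  i=10: L-R = 20 → U
  i=11: J-V = 14 → O
  i=12: P-B = 14 → O
  i=13: H-F =  2 → C
  i=14: S-F = 13 → N
  i=15: O-O =  0 → A
  i=16: F-F =  0 → A
  i=17: N-O = 25 → Z
  i=18: B-H = 20 → U
  shifts repeat with period 8: AZUOOCNA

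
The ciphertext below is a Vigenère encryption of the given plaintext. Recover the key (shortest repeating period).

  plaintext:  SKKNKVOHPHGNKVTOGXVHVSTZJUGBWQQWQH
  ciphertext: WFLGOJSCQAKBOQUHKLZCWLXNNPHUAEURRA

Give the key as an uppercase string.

EVBTEO

  i= 0: W-S =  4 → E
  i= 1: F-K = 21 → V
  i= 2: L-K =  1 → B
  i= 3: G-N = 19 → T
  i= 4: O-K =  4 → E
  i= 5: J-V = 14 → O
  i= 6: S-O =  4 → E
  i= 7: C-H = 21 → V
  i= 8: Q-P =  1 → B
  i= 9: A-H = 19 → T
  i=10: K-G =  4 → E
  i=11: B-N = 14 → O
  i=12: O-K =  4 → E
  i=13: Q-V = 21 → V
  i=14: U-T =  1 → B
  i=15: H-O = 19 → T
  i=16: K-G =  4 → E
  i=17: L-X = 14 → O
  i=18: Z-V =  4 → E
  i=19: C-H = 21 → V
  i=20: W-V =  1 → B
  i=21: L-S = 19 → T
  i=22: X-T =  4 → E
  i=23: N-Z = 14 → O
  i=24: N-J =  4 → E
  i=25: P-U = 21 → V
  i=26: H-G =  1 → B
  i=27: U-B = 19 → T
  i=28: A-W =  4 → E
  i=29: E-Q = 14 → O
  i=30: U-Q =  4 → E
  i=31: R-W = 21 → V
  i=32: R-Q =  1 → B
  i=33: A-H = 19 → T
  shifts repeat with period 6: EVBTEO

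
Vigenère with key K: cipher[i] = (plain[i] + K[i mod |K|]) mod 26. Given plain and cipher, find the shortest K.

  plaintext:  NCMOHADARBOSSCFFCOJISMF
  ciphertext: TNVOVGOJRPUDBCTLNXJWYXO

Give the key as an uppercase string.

GLJAO

  i= 0: T-N =  6 → G
  i= 1: N-C = 11 → L
  i= 2: V-M =  9 → J
  i= 3: O-O =  0 → A
  i= 4: V-H = 14 → O
  i= 5: G-A =  6 → G
  i= 6: O-D = 11 → L
  i= 7: J-A =  9 → J
  i= 8: R-R =  0 → A
  i= 9: P-B = 14 → O
  i=10: U-O =  6 → G
  i=11: D-S = 11 → L
  i=12: B-S =  9 → J
  i=13: C-C =  0 → A
  i=14: T-F = 14 → O
  i=15: L-F =  6 → G
  i=16: N-C = 11 → L
  i=17: X-O =  9 → J
  i=18: J-J =  0 → A
  i=19: W-I = 14 → O
  i=20: Y-S =  6 → G
  i=21: X-M = 11 → L
  i=22: O-F =  9 → J
  shifts repeat with period 5: GLJAO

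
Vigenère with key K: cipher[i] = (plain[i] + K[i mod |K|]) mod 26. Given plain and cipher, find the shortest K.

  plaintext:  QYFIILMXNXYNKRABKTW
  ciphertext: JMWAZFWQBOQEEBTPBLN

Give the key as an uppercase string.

  i= 0: J-Q = 19 → T
  i= 1: M-Y = 14 → O
  i= 2: W-F = 17 → R
  i= 3: A-I = 18 → S
  i= 4: Z-I = 17 → R
  i= 5: F-L = 20 → U
  i= 6: W-M = 10 → K
  i= 7: Q-X = 19 → T
  i= 8: B-N = 14 → O
  i= 9: O-X = 17 → R
  i=10: Q-Y = 18 → S
  i=11: E-N = 17 → R
  i=12: E-K = 20 → U
  i=13: B-R = 10 → K
  i=14: T-A = 19 → T
  i=15: P-B = 14 → O
  i=16: B-K = 17 → R
  i=17: L-T = 18 → S
  i=18: N-W = 17 → R
  shifts repeat with period 7: TORSRUK

TORSRUK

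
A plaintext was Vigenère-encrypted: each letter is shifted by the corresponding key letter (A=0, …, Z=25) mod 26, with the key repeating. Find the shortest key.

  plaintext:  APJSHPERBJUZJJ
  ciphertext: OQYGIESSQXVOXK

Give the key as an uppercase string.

OBP

  i= 0: O-A = 14 → O
  i= 1: Q-P =  1 → B
  i= 2: Y-J = 15 → P
  i= 3: G-S = 14 → O
  i= 4: I-H =  1 → B
  i= 5: E-P = 15 → P
  i= 6: S-E = 14 → O
  i= 7: S-R =  1 → B
  i= 8: Q-B = 15 → P
  i= 9: X-J = 14 → O
  i=10: V-U =  1 → B
  i=11: O-Z = 15 → P
  i=12: X-J = 14 → O
  i=13: K-J =  1 → B
  shifts repeat with period 3: OBP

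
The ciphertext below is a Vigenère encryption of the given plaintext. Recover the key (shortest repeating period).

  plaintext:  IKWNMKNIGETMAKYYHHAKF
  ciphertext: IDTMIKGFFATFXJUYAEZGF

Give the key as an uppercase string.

ATXZW

  i= 0: I-I =  0 → A
  i= 1: D-K = 19 → T
  i= 2: T-W = 23 → X
  i= 3: M-N = 25 → Z
  i= 4: I-M = 22 → W
  i= 5: K-K =  0 → A
  i= 6: G-N = 19 → T
  i= 7: F-I = 23 → X
  i= 8: F-G = 25 → Z
  i= 9: A-E = 22 → W
  i=10: T-T =  0 → A
  i=11: F-M = 19 → T
  i=12: X-A = 23 → X
  i=13: J-K = 25 → Z
  i=14: U-Y = 22 → W
  i=15: Y-Y =  0 → A
  i=16: A-H = 19 → T
  i=17: E-H = 23 → X
  i=18: Z-A = 25 → Z
  i=19: G-K = 22 → W
  i=20: F-F =  0 → A
  shifts repeat with period 5: ATXZW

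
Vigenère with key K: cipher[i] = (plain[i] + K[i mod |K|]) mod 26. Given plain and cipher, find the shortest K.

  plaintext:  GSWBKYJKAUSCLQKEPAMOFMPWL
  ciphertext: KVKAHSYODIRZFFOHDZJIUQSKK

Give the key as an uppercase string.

EDOZXUP

  i= 0: K-G =  4 → E
  i= 1: V-S =  3 → D
  i= 2: K-W = 14 → O
  i= 3: A-B = 25 → Z
  i= 4: H-K = 23 → X
  i= 5: S-Y = 20 → U
  i= 6: Y-J = 15 → P
  i= 7: O-K =  4 → E
  i= 8: D-A =  3 → D
  i= 9: I-U = 14 → O
  i=10: R-S = 25 → Z
  i=11: Z-C = 23 → X
  i=12: F-L = 20 → U
  i=13: F-Q = 15 → P
  i=14: O-K =  4 → E
  i=15: H-E =  3 → D
  i=16: D-P = 14 → O
  i=17: Z-A = 25 → Z
  i=18: J-M = 23 → X
  i=19: I-O = 20 → U
  i=20: U-F = 15 → P
  i=21: Q-M =  4 → E
  i=22: S-P =  3 → D
  i=23: K-W = 14 → O
  i=24: K-L = 25 → Z
  shifts repeat with period 7: EDOZXUP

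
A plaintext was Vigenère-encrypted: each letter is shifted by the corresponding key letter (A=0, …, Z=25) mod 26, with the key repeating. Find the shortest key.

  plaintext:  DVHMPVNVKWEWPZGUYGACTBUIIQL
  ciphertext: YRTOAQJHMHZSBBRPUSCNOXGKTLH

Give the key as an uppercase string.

VWMCL

  i= 0: Y-D = 21 → V
  i= 1: R-V = 22 → W
  i= 2: T-H = 12 → M
  i= 3: O-M =  2 → C
  i= 4: A-P = 11 → L
  i= 5: Q-V = 21 → V
  i= 6: J-N = 22 → W
  i= 7: H-V = 12 → M
  i= 8: M-K =  2 → C
  i= 9: H-W = 11 → L
  i=10: Z-E = 21 → V
  i=11: S-W = 22 → W
  i=12: B-P = 12 → M
  i=13: B-Z =  2 → C
  i=14: R-G = 11 → L
  i=15: P-U = 21 → V
  i=16: U-Y = 22 → W
  i=17: S-G = 12 → M
  i=18: C-A =  2 → C
  i=19: N-C = 11 → L
  i=20: O-T = 21 → V
  i=21: X-B = 22 → W
  i=22: G-U = 12 → M
  i=23: K-I =  2 → C
  i=24: T-I = 11 → L
  i=25: L-Q = 21 → V
  i=26: H-L = 22 → W
  shifts repeat with period 5: VWMCL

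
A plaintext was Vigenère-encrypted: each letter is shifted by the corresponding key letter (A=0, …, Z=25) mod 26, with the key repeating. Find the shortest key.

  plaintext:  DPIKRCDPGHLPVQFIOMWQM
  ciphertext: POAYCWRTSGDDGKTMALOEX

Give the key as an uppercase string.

  i= 0: P-D = 12 → M
  i= 1: O-P = 25 → Z
  i= 2: A-I = 18 → S
  i= 3: Y-K = 14 → O
  i= 4: C-R = 11 → L
  i= 5: W-C = 20 → U
  i= 6: R-D = 14 → O
  i= 7: T-P =  4 → E
  i= 8: S-G = 12 → M
  i= 9: G-H = 25 → Z
  i=10: D-L = 18 → S
  i=11: D-P = 14 → O
  i=12: G-V = 11 → L
  i=13: K-Q = 20 → U
  i=14: T-F = 14 → O
  i=15: M-I =  4 → E
  i=16: A-O = 12 → M
  i=17: L-M = 25 → Z
  i=18: O-W = 18 → S
  i=19: E-Q = 14 → O
  i=20: X-M = 11 → L
  shifts repeat with period 8: MZSOLUOE

MZSOLUOE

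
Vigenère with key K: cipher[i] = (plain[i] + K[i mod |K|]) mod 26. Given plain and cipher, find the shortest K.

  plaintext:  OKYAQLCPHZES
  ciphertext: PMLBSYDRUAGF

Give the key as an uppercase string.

BCN

  i= 0: P-O =  1 → B
  i= 1: M-K =  2 → C
  i= 2: L-Y = 13 → N
  i= 3: B-A =  1 → B
  i= 4: S-Q =  2 → C
  i= 5: Y-L = 13 → N
  i= 6: D-C =  1 → B
  i= 7: R-P =  2 → C
  i= 8: U-H = 13 → N
  i= 9: A-Z =  1 → B
  i=10: G-E =  2 → C
  i=11: F-S = 13 → N
  shifts repeat with period 3: BCN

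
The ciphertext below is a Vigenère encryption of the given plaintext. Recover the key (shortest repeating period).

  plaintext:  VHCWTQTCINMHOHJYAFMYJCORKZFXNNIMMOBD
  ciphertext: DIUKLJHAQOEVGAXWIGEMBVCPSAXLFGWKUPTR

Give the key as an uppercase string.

IBSOSTOY

  i= 0: D-V =  8 → I
  i= 1: I-H =  1 → B
  i= 2: U-C = 18 → S
  i= 3: K-W = 14 → O
  i= 4: L-T = 18 → S
  i= 5: J-Q = 19 → T
  i= 6: H-T = 14 → O
  i= 7: A-C = 24 → Y
  i= 8: Q-I =  8 → I
  i= 9: O-N =  1 → B
  i=10: E-M = 18 → S
  i=11: V-H = 14 → O
  i=12: G-O = 18 → S
  i=13: A-H = 19 → T
  i=14: X-J = 14 → O
  i=15: W-Y = 24 → Y
  i=16: I-A =  8 → I
  i=17: G-F =  1 → B
  i=18: E-M = 18 → S
  i=19: M-Y = 14 → O
  i=20: B-J = 18 → S
  i=21: V-C = 19 → T
  i=22: C-O = 14 → O
  i=23: P-R = 24 → Y
  i=24: S-K =  8 → I
  i=25: A-Z =  1 → B
  i=26: X-F = 18 → S
  i=27: L-X = 14 → O
  i=28: F-N = 18 → S
  i=29: G-N = 19 → T
  i=30: W-I = 14 → O
  i=31: K-M = 24 → Y
  i=32: U-M =  8 → I
  i=33: P-O =  1 → B
  i=34: T-B = 18 → S
  i=35: R-D = 14 → O
  shifts repeat with period 8: IBSOSTOY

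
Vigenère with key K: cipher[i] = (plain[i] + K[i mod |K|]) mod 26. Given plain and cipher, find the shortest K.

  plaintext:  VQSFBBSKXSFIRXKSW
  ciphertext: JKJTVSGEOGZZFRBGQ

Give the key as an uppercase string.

  i= 0: J-V = 14 → O
  i= 1: K-Q = 20 → U
  i= 2: J-S = 17 → R
  i= 3: T-F = 14 → O
  i= 4: V-B = 20 → U
  i= 5: S-B = 17 → R
  i= 6: G-S = 14 → O
  i= 7: E-K = 20 → U
  i= 8: O-X = 17 → R
  i= 9: G-S = 14 → O
  i=10: Z-F = 20 → U
  i=11: Z-I = 17 → R
  i=12: F-R = 14 → O
  i=13: R-X = 20 → U
  i=14: B-K = 17 → R
  i=15: G-S = 14 → O
  i=16: Q-W = 20 → U
  shifts repeat with period 3: OUR

OUR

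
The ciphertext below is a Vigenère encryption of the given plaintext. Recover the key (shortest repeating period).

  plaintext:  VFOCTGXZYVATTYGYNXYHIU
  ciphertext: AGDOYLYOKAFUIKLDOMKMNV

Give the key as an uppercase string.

  i= 0: A-V =  5 → F
  i= 1: G-F =  1 → B
  i= 2: D-O = 15 → P
  i= 3: O-C = 12 → M
  i= 4: Y-T =  5 → F
  i= 5: L-G =  5 → F
  i= 6: Y-X =  1 → B
  i= 7: O-Z = 15 → P
  i= 8: K-Y = 12 → M
  i= 9: A-V =  5 → F
  i=10: F-A =  5 → F
  i=11: U-T =  1 → B
  i=12: I-T = 15 → P
  i=13: K-Y = 12 → M
  i=14: L-G =  5 → F
  i=15: D-Y =  5 → F
  i=16: O-N =  1 → B
  i=17: M-X = 15 → P
  i=18: K-Y = 12 → M
  i=19: M-H =  5 → F
  i=20: N-I =  5 → F
  i=21: V-U =  1 → B
  shifts repeat with period 5: FBPMF

FBPMF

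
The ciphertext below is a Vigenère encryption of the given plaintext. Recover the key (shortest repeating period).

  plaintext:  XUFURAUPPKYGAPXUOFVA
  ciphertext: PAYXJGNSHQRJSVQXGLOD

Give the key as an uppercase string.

SGTD

  i= 0: P-X = 18 → S
  i= 1: A-U =  6 → G
  i= 2: Y-F = 19 → T
  i= 3: X-U =  3 → D
  i= 4: J-R = 18 → S
  i= 5: G-A =  6 → G
  i= 6: N-U = 19 → T
  i= 7: S-P =  3 → D
  i= 8: H-P = 18 → S
  i= 9: Q-K =  6 → G
  i=10: R-Y = 19 → T
  i=11: J-G =  3 → D
  i=12: S-A = 18 → S
  i=13: V-P =  6 → G
  i=14: Q-X = 19 → T
  i=15: X-U =  3 → D
  i=16: G-O = 18 → S
  i=17: L-F =  6 → G
  i=18: O-V = 19 → T
  i=19: D-A =  3 → D
  shifts repeat with period 4: SGTD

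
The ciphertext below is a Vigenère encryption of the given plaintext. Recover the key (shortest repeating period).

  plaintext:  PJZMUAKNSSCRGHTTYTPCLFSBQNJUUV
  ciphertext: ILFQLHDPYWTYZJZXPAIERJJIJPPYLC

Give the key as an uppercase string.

TCGERH

  i= 0: I-P = 19 → T
  i= 1: L-J =  2 → C
  i= 2: F-Z =  6 → G
  i= 3: Q-M =  4 → E
  i= 4: L-U = 17 → R
  i= 5: H-A =  7 → H
  i= 6: D-K = 19 → T
  i= 7: P-N =  2 → C
  i= 8: Y-S =  6 → G
  i= 9: W-S =  4 → E
  i=10: T-C = 17 → R
  i=11: Y-R =  7 → H
  i=12: Z-G = 19 → T
  i=13: J-H =  2 → C
  i=14: Z-T =  6 → G
  i=15: X-T =  4 → E
  i=16: P-Y = 17 → R
  i=17: A-T =  7 → H
  i=18: I-P = 19 → T
  i=19: E-C =  2 → C
  i=20: R-L =  6 → G
  i=21: J-F =  4 → E
  i=22: J-S = 17 → R
  i=23: I-B =  7 → H
  i=24: J-Q = 19 → T
  i=25: P-N =  2 → C
  i=26: P-J =  6 → G
  i=27: Y-U =  4 → E
  i=28: L-U = 17 → R
  i=29: C-V =  7 → H
  shifts repeat with period 6: TCGERH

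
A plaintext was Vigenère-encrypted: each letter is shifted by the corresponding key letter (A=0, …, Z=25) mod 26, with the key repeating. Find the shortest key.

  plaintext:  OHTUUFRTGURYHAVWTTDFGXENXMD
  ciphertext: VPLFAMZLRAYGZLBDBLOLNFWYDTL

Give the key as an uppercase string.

HISLG

  i= 0: V-O =  7 → H
  i= 1: P-H =  8 → I
  i= 2: L-T = 18 → S
  i= 3: F-U = 11 → L
  i= 4: A-U =  6 → G
  i= 5: M-F =  7 → H
  i= 6: Z-R =  8 → I
  i= 7: L-T = 18 → S
  i= 8: R-G = 11 → L
  i= 9: A-U =  6 → G
  i=10: Y-R =  7 → H
  i=11: G-Y =  8 → I
  i=12: Z-H = 18 → S
  i=13: L-A = 11 → L
  i=14: B-V =  6 → G
  i=15: D-W =  7 → H
  i=16: B-T =  8 → I
  i=17: L-T = 18 → S
  i=18: O-D = 11 → L
  i=19: L-F =  6 → G
  i=20: N-G =  7 → H
  i=21: F-X =  8 → I
  i=22: W-E = 18 → S
  i=23: Y-N = 11 → L
  i=24: D-X =  6 → G
  i=25: T-M =  7 → H
  i=26: L-D =  8 → I
  shifts repeat with period 5: HISLG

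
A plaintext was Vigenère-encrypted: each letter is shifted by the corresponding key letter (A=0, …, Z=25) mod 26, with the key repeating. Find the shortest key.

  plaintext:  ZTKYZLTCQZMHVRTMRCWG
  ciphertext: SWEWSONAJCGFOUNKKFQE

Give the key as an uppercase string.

TDUY

  i= 0: S-Z = 19 → T
  i= 1: W-T =  3 → D
  i= 2: E-K = 20 → U
  i= 3: W-Y = 24 → Y
  i= 4: S-Z = 19 → T
  i= 5: O-L =  3 → D
  i= 6: N-T = 20 → U
  i= 7: A-C = 24 → Y
  i= 8: J-Q = 19 → T
  i= 9: C-Z =  3 → D
  i=10: G-M = 20 → U
  i=11: F-H = 24 → Y
  i=12: O-V = 19 → T
  i=13: U-R =  3 → D
  i=14: N-T = 20 → U
  i=15: K-M = 24 → Y
  i=16: K-R = 19 → T
  i=17: F-C =  3 → D
  i=18: Q-W = 20 → U
  i=19: E-G = 24 → Y
  shifts repeat with period 4: TDUY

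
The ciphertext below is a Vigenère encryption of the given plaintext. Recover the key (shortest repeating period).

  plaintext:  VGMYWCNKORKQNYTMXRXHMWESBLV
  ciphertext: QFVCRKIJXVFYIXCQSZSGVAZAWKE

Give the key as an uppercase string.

  i= 0: Q-V = 21 → V
  i= 1: F-G = 25 → Z
  i= 2: V-M =  9 → J
  i= 3: C-Y =  4 → E
  i= 4: R-W = 21 → V
  i= 5: K-C =  8 → I
  i= 6: I-N = 21 → V
  i= 7: J-K = 25 → Z
  i= 8: X-O =  9 → J
  i= 9: V-R =  4 → E
  i=10: F-K = 21 → V
  i=11: Y-Q =  8 → I
  i=12: I-N = 21 → V
  i=13: X-Y = 25 → Z
  i=14: C-T =  9 → J
  i=15: Q-M =  4 → E
  i=16: S-X = 21 → V
  i=17: Z-R =  8 → I
  i=18: S-X = 21 → V
  i=19: G-H = 25 → Z
  i=20: V-M =  9 → J
  i=21: A-W =  4 → E
  i=22: Z-E = 21 → V
  i=23: A-S =  8 → I
  i=24: W-B = 21 → V
  i=25: K-L = 25 → Z
  i=26: E-V =  9 → J
  shifts repeat with period 6: VZJEVI

VZJEVI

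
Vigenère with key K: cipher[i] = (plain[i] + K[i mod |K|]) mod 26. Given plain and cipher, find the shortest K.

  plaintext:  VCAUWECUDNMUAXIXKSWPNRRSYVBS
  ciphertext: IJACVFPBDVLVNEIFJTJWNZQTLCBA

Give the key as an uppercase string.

  i= 0: I-V = 13 → N
  i= 1: J-C =  7 → H
  i= 2: A-A =  0 → A
  i= 3: C-U =  8 → I
  i= 4: V-W = 25 → Z
  i= 5: F-E =  1 → B
  i= 6: P-C = 13 → N
  i= 7: B-U =  7 → H
  i= 8: D-D =  0 → A
  i= 9: V-N =  8 → I
  i=10: L-M = 25 → Z
  i=11: V-U =  1 → B
  i=12: N-A = 13 → N
  i=13: E-X =  7 → H
  i=14: I-I =  0 → A
  i=15: F-X =  8 → I
  i=16: J-K = 25 → Z
  i=17: T-S =  1 → B
  i=18: J-W = 13 → N
  i=19: W-P =  7 → H
  i=20: N-N =  0 → A
  i=21: Z-R =  8 → I
  i=22: Q-R = 25 → Z
  i=23: T-S =  1 → B
  i=24: L-Y = 13 → N
  i=25: C-V =  7 → H
  i=26: B-B =  0 → A
  i=27: A-S =  8 → I
  shifts repeat with period 6: NHAIZB

NHAIZB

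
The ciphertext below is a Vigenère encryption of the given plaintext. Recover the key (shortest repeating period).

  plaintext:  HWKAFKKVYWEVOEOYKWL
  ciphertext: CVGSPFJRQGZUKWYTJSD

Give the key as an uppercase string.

VZWSK

  i= 0: C-H = 21 → V
  i= 1: V-W = 25 → Z
  i= 2: G-K = 22 → W
  i= 3: S-A = 18 → S
  i= 4: P-F = 10 → K
  i= 5: F-K = 21 → V
  i= 6: J-K = 25 → Z
  i= 7: R-V = 22 → W
  i= 8: Q-Y = 18 → S
  i= 9: G-W = 10 → K
  i=10: Z-E = 21 → V
  i=11: U-V = 25 → Z
  i=12: K-O = 22 → W
  i=13: W-E = 18 → S
  i=14: Y-O = 10 → K
  i=15: T-Y = 21 → V
  i=16: J-K = 25 → Z
  i=17: S-W = 22 → W
  i=18: D-L = 18 → S
  shifts repeat with period 5: VZWSK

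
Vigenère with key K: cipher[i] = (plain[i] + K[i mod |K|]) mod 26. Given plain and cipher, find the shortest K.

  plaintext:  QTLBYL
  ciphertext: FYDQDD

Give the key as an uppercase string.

PFS

  i= 0: F-Q = 15 → P
  i= 1: Y-T =  5 → F
  i= 2: D-L = 18 → S
  i= 3: Q-B = 15 → P
  i= 4: D-Y =  5 → F
  i= 5: D-L = 18 → S
  shifts repeat with period 3: PFS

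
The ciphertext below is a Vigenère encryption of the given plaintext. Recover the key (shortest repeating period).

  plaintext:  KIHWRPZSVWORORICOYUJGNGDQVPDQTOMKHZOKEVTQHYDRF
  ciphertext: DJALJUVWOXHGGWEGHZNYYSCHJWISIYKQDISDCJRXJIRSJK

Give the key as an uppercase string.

TBTPSFWE

  i= 0: D-K = 19 → T
  i= 1: J-I =  1 → B
  i= 2: A-H = 19 → T
  i= 3: L-W = 15 → P
  i= 4: J-R = 18 → S
  i= 5: U-P =  5 → F
  i= 6: V-Z = 22 → W
  i= 7: W-S =  4 → E
  i= 8: O-V = 19 → T
  i= 9: X-W =  1 → B
  i=10: H-O = 19 → T
  i=11: G-R = 15 → P
  i=12: G-O = 18 → S
  i=13: W-R =  5 → F
  i=14: E-I = 22 → W
  i=15: G-C =  4 → E
  i=16: H-O = 19 → T
  i=17: Z-Y =  1 → B
  i=18: N-U = 19 → T
  i=19: Y-J = 15 → P
  i=20: Y-G = 18 → S
  i=21: S-N =  5 → F
  i=22: C-G = 22 → W
  i=23: H-D =  4 → E
  i=24: J-Q = 19 → T
  i=25: W-V =  1 → B
  i=26: I-P = 19 → T
  i=27: S-D = 15 → P
  i=28: I-Q = 18 → S
  i=29: Y-T =  5 → F
  i=30: K-O = 22 → W
  i=31: Q-M =  4 → E
  i=32: D-K = 19 → T
  i=33: I-H =  1 → B
  i=34: S-Z = 19 → T
  i=35: D-O = 15 → P
  i=36: C-K = 18 → S
  i=37: J-E =  5 → F
  i=38: R-V = 22 → W
  i=39: X-T =  4 → E
  i=40: J-Q = 19 → T
  i=41: I-H =  1 → B
  i=42: R-Y = 19 → T
  i=43: S-D = 15 → P
  i=44: J-R = 18 → S
  i=45: K-F =  5 → F
  shifts repeat with period 8: TBTPSFWE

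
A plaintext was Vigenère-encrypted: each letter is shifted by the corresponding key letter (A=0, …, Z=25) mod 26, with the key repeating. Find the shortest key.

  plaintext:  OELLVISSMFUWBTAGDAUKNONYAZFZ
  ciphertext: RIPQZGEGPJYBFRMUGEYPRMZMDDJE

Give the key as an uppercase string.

  i= 0: R-O =  3 → D
  i= 1: I-E =  4 → E
  i= 2: P-L =  4 → E
  i= 3: Q-L =  5 → F
  i= 4: Z-V =  4 → E
  i= 5: G-I = 24 → Y
  i= 6: E-S = 12 → M
  i= 7: G-S = 14 → O
  i= 8: P-M =  3 → D
  i= 9: J-F =  4 → E
  i=10: Y-U =  4 → E
  i=11: B-W =  5 → F
  i=12: F-B =  4 → E
  i=13: R-T = 24 → Y
  i=14: M-A = 12 → M
  i=15: U-G = 14 → O
  i=16: G-D =  3 → D
  i=17: E-A =  4 → E
  i=18: Y-U =  4 → E
  i=19: P-K =  5 → F
  i=20: R-N =  4 → E
  i=21: M-O = 24 → Y
  i=22: Z-N = 12 → M
  i=23: M-Y = 14 → O
  i=24: D-A =  3 → D
  i=25: D-Z =  4 → E
  i=26: J-F =  4 → E
  i=27: E-Z =  5 → F
  shifts repeat with period 8: DEEFEYMO

DEEFEYMO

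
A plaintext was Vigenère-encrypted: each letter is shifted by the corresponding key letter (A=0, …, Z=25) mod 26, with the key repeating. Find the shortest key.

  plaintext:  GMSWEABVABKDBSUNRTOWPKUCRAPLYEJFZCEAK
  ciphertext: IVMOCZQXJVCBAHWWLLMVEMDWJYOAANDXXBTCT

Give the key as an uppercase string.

CJUSYZP

  i= 0: I-G =  2 → C
  i= 1: V-M =  9 → J
  i= 2: M-S = 20 → U
  i= 3: O-W = 18 → S
  i= 4: C-E = 24 → Y
  i= 5: Z-A = 25 → Z
  i= 6: Q-B = 15 → P
  i= 7: X-V =  2 → C
  i= 8: J-A =  9 → J
  i= 9: V-B = 20 → U
  i=10: C-K = 18 → S
  i=11: B-D = 24 → Y
  i=12: A-B = 25 → Z
  i=13: H-S = 15 → P
  i=14: W-U =  2 → C
  i=15: W-N =  9 → J
  i=16: L-R = 20 → U
  i=17: L-T = 18 → S
  i=18: M-O = 24 → Y
  i=19: V-W = 25 → Z
  i=20: E-P = 15 → P
  i=21: M-K =  2 → C
  i=22: D-U =  9 → J
  i=23: W-C = 20 → U
  i=24: J-R = 18 → S
  i=25: Y-A = 24 → Y
  i=26: O-P = 25 → Z
  i=27: A-L = 15 → P
  i=28: A-Y =  2 → C
  i=29: N-E =  9 → J
  i=30: D-J = 20 → U
  i=31: X-F = 18 → S
  i=32: X-Z = 24 → Y
  i=33: B-C = 25 → Z
  i=34: T-E = 15 → P
  i=35: C-A =  2 → C
  i=36: T-K =  9 → J
  shifts repeat with period 7: CJUSYZP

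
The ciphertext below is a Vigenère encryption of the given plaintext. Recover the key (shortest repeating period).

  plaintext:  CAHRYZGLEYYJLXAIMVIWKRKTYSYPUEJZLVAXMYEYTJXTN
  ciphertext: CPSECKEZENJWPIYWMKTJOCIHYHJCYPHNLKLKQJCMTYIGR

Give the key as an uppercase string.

APLNELYO

  i= 0: C-C =  0 → A
  i= 1: P-A = 15 → P
  i= 2: S-H = 11 → L
  i= 3: E-R = 13 → N
  i= 4: C-Y =  4 → E
  i= 5: K-Z = 11 → L
  i= 6: E-G = 24 → Y
  i= 7: Z-L = 14 → O
  i= 8: E-E =  0 → A
  i= 9: N-Y = 15 → P
  i=10: J-Y = 11 → L
  i=11: W-J = 13 → N
  i=12: P-L =  4 → E
  i=13: I-X = 11 → L
  i=14: Y-A = 24 → Y
  i=15: W-I = 14 → O
  i=16: M-M =  0 → A
  i=17: K-V = 15 → P
  i=18: T-I = 11 → L
  i=19: J-W = 13 → N
  i=20: O-K =  4 → E
  i=21: C-R = 11 → L
  i=22: I-K = 24 → Y
  i=23: H-T = 14 → O
  i=24: Y-Y =  0 → A
  i=25: H-S = 15 → P
  i=26: J-Y = 11 → L
  i=27: C-P = 13 → N
  i=28: Y-U =  4 → E
  i=29: P-E = 11 → L
  i=30: H-J = 24 → Y
  i=31: N-Z = 14 → O
  i=32: L-L =  0 → A
  i=33: K-V = 15 → P
  i=34: L-A = 11 → L
  i=35: K-X = 13 → N
  i=36: Q-M =  4 → E
  i=37: J-Y = 11 → L
  i=38: C-E = 24 → Y
  i=39: M-Y = 14 → O
  i=40: T-T =  0 → A
  i=41: Y-J = 15 → P
  i=42: I-X = 11 → L
  i=43: G-T = 13 → N
  i=44: R-N =  4 → E
  shifts repeat with period 8: APLNELYO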